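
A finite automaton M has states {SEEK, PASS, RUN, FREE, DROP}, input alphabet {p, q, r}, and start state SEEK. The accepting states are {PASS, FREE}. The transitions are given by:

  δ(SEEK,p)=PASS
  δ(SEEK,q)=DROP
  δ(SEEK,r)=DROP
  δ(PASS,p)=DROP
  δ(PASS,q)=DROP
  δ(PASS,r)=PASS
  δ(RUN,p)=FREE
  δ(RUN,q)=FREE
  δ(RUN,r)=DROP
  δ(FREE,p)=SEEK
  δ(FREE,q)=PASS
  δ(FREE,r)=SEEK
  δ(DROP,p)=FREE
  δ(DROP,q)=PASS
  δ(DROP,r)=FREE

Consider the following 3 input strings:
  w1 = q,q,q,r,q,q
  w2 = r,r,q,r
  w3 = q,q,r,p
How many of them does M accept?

1

w1: Trace: SEEK -q-> DROP -q-> PASS -q-> DROP -r-> FREE -q-> PASS -q-> DROP  → end DROP, rejected
w2: Trace: SEEK -r-> DROP -r-> FREE -q-> PASS -r-> PASS  → end PASS, accepted
w3: Trace: SEEK -q-> DROP -q-> PASS -r-> PASS -p-> DROP  → end DROP, rejected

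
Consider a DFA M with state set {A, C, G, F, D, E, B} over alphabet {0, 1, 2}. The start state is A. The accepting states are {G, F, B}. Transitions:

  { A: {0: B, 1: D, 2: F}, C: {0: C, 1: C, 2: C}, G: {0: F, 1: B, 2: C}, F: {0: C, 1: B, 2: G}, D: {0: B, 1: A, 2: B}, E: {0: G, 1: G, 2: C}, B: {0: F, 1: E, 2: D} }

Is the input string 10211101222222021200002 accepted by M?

start at A
read '1': A → D
read '0': D → B
read '2': B → D
read '1': D → A
read '1': A → D
read '1': D → A
read '0': A → B
read '1': B → E
read '2': E → C
read '2': C → C
read '2': C → C
read '2': C → C
read '2': C → C
read '2': C → C
read '0': C → C
read '2': C → C
read '1': C → C
read '2': C → C
read '0': C → C
read '0': C → C
read '0': C → C
read '0': C → C
read '2': C → C
End state C is not accepting.

No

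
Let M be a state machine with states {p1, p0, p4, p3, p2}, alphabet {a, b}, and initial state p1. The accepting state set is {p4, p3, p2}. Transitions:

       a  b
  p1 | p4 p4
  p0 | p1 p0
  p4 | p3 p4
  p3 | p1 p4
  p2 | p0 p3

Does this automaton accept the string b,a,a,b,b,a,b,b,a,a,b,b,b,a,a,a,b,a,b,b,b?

p1 → p4 → p3 → p1 → p4 → p4 → p3 → p4 → p4 → p3 → p1 → p4 → p4 → p4 → p3 → p1 → p4 → p4 → p3 → p4 → p4 → p4
End state p4 is accepting.

Yes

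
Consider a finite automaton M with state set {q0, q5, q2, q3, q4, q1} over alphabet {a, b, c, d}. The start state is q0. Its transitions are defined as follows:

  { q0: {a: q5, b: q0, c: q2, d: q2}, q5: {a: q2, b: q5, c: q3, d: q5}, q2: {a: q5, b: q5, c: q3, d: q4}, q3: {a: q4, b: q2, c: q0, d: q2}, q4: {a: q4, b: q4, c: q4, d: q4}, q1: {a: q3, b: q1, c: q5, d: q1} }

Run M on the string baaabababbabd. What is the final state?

start at q0
read 'b': q0 → q0
read 'a': q0 → q5
read 'a': q5 → q2
read 'a': q2 → q5
read 'b': q5 → q5
read 'a': q5 → q2
read 'b': q2 → q5
read 'a': q5 → q2
read 'b': q2 → q5
read 'b': q5 → q5
read 'a': q5 → q2
read 'b': q2 → q5
read 'd': q5 → q5

q5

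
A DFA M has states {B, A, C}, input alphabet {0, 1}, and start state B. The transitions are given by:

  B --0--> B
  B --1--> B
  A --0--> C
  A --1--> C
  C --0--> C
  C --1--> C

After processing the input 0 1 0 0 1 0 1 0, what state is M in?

B

B → B → B → B → B → B → B → B → B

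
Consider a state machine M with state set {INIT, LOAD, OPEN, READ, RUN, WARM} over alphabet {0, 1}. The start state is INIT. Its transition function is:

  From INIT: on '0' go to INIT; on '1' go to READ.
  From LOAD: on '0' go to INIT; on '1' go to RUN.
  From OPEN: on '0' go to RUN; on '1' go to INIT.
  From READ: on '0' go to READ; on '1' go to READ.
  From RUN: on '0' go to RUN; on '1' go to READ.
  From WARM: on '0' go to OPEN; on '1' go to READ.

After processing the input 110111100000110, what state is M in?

start at INIT
read '1': INIT → READ
read '1': READ → READ
read '0': READ → READ
read '1': READ → READ
read '1': READ → READ
read '1': READ → READ
read '1': READ → READ
read '0': READ → READ
read '0': READ → READ
read '0': READ → READ
read '0': READ → READ
read '0': READ → READ
read '1': READ → READ
read '1': READ → READ
read '0': READ → READ

READ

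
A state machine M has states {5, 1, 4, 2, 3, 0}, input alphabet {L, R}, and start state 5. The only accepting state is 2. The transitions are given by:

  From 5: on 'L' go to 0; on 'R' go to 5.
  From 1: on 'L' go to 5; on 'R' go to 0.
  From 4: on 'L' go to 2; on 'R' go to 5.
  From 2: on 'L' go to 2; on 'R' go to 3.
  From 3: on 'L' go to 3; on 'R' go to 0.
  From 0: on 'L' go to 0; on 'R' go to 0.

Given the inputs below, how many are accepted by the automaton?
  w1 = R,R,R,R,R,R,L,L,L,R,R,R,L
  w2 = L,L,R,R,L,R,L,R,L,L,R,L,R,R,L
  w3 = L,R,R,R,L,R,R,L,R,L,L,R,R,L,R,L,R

w1: 5 → 5 → 5 → 5 → 5 → 5 → 5 → 0 → 0 → 0 → 0 → 0 → 0 → 0  → end 0, rejected
w2: 5 → 0 → 0 → 0 → 0 → 0 → 0 → 0 → 0 → 0 → 0 → 0 → 0 → 0 → 0 → 0  → end 0, rejected
w3: 5 → 0 → 0 → 0 → 0 → 0 → 0 → 0 → 0 → 0 → 0 → 0 → 0 → 0 → 0 → 0 → 0 → 0  → end 0, rejected

0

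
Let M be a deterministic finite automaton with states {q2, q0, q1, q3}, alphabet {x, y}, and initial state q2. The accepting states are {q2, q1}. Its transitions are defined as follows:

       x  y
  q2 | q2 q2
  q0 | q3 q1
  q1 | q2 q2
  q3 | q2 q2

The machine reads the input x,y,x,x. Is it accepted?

Yes

Trace: q2 -x-> q2 -y-> q2 -x-> q2 -x-> q2
End state q2 is accepting.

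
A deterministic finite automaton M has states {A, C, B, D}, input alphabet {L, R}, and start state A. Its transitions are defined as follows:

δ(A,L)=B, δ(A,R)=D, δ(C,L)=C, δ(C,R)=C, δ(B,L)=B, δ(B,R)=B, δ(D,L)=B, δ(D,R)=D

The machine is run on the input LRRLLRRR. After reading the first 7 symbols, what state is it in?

A → B → B → B → B → B → B → B
After 7 symbols: B.

B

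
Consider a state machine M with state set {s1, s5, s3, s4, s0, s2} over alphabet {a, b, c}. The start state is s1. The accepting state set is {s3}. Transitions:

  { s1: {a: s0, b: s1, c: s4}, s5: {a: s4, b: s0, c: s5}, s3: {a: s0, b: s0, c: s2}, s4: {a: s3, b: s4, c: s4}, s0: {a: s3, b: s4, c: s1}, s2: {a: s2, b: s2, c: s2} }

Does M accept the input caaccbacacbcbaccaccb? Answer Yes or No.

start at s1
read 'c': s1 → s4
read 'a': s4 → s3
read 'a': s3 → s0
read 'c': s0 → s1
read 'c': s1 → s4
read 'b': s4 → s4
read 'a': s4 → s3
read 'c': s3 → s2
read 'a': s2 → s2
read 'c': s2 → s2
read 'b': s2 → s2
read 'c': s2 → s2
read 'b': s2 → s2
read 'a': s2 → s2
read 'c': s2 → s2
read 'c': s2 → s2
read 'a': s2 → s2
read 'c': s2 → s2
read 'c': s2 → s2
read 'b': s2 → s2
End state s2 is not accepting.

No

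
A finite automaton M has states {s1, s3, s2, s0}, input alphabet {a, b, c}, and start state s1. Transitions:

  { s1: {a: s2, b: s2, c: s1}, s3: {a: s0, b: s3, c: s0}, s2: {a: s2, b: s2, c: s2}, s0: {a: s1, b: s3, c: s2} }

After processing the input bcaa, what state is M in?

s2

s1 → s2 → s2 → s2 → s2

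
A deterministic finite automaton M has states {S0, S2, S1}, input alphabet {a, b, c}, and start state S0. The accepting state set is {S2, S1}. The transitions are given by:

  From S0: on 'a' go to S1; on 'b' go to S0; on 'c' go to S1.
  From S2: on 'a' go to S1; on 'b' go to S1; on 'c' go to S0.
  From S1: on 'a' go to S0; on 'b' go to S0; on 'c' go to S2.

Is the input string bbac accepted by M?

Yes

start at S0
read 'b': S0 → S0
read 'b': S0 → S0
read 'a': S0 → S1
read 'c': S1 → S2
End state S2 is accepting.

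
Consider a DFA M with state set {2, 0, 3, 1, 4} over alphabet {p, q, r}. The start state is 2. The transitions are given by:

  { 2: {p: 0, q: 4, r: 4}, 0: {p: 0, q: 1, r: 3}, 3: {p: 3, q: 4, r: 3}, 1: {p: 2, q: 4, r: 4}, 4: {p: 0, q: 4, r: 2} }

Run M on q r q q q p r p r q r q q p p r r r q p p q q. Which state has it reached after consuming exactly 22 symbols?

1

start at 2
read 'q': 2 → 4
read 'r': 4 → 2
read 'q': 2 → 4
read 'q': 4 → 4
read 'q': 4 → 4
read 'p': 4 → 0
read 'r': 0 → 3
read 'p': 3 → 3
read 'r': 3 → 3
read 'q': 3 → 4
read 'r': 4 → 2
read 'q': 2 → 4
read 'q': 4 → 4
read 'p': 4 → 0
read 'p': 0 → 0
read 'r': 0 → 3
read 'r': 3 → 3
read 'r': 3 → 3
read 'q': 3 → 4
read 'p': 4 → 0
read 'p': 0 → 0
read 'q': 0 → 1
After 22 symbols: 1.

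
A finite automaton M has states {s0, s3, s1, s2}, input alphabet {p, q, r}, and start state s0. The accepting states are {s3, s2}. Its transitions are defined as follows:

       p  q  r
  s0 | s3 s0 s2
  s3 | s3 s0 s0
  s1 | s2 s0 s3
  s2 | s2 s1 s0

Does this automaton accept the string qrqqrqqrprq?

No

start at s0
read 'q': s0 → s0
read 'r': s0 → s2
read 'q': s2 → s1
read 'q': s1 → s0
read 'r': s0 → s2
read 'q': s2 → s1
read 'q': s1 → s0
read 'r': s0 → s2
read 'p': s2 → s2
read 'r': s2 → s0
read 'q': s0 → s0
End state s0 is not accepting.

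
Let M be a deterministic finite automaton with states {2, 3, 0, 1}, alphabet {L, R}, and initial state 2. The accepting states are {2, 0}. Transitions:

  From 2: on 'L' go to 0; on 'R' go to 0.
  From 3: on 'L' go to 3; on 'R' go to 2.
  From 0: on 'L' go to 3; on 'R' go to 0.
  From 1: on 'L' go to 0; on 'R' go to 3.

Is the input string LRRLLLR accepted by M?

2 → 0 → 0 → 0 → 3 → 3 → 3 → 2
End state 2 is accepting.

Yes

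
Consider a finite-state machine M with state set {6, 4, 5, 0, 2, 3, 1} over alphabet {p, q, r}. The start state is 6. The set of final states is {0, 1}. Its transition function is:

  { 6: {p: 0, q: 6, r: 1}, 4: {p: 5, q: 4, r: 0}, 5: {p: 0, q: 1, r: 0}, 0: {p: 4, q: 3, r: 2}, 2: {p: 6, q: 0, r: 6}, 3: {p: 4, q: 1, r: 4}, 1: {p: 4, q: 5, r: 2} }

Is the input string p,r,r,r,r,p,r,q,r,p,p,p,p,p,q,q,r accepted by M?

6 → 0 → 2 → 6 → 1 → 2 → 6 → 1 → 5 → 0 → 4 → 5 → 0 → 4 → 5 → 1 → 5 → 0
End state 0 is accepting.

Yes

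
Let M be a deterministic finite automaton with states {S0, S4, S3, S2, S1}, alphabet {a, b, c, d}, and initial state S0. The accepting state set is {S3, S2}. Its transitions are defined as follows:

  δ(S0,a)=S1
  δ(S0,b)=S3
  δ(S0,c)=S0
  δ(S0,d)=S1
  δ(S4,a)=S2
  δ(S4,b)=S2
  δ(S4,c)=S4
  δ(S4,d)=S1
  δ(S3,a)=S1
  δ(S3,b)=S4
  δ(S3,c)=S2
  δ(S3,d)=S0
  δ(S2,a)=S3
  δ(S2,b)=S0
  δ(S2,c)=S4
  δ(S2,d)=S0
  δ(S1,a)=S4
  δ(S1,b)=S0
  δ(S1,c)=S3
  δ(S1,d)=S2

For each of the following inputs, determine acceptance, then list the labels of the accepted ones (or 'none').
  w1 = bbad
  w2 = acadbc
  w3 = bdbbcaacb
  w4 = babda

none

w1: Trace: S0 -b-> S3 -b-> S4 -a-> S2 -d-> S0  → end S0, rejected
w2: Trace: S0 -a-> S1 -c-> S3 -a-> S1 -d-> S2 -b-> S0 -c-> S0  → end S0, rejected
w3: Trace: S0 -b-> S3 -d-> S0 -b-> S3 -b-> S4 -c-> S4 -a-> S2 -a-> S3 -c-> S2 -b-> S0  → end S0, rejected
w4: Trace: S0 -b-> S3 -a-> S1 -b-> S0 -d-> S1 -a-> S4  → end S4, rejected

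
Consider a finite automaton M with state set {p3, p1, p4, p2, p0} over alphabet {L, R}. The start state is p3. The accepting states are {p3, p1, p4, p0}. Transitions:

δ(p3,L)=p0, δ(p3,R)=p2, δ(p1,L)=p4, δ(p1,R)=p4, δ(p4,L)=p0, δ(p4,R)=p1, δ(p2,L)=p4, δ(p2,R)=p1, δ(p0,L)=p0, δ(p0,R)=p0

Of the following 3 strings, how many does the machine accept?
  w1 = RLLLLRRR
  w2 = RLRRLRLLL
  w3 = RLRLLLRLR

w1: Trace: p3 -R-> p2 -L-> p4 -L-> p0 -L-> p0 -L-> p0 -R-> p0 -R-> p0 -R-> p0  → end p0, accepted
w2: Trace: p3 -R-> p2 -L-> p4 -R-> p1 -R-> p4 -L-> p0 -R-> p0 -L-> p0 -L-> p0 -L-> p0  → end p0, accepted
w3: Trace: p3 -R-> p2 -L-> p4 -R-> p1 -L-> p4 -L-> p0 -L-> p0 -R-> p0 -L-> p0 -R-> p0  → end p0, accepted

3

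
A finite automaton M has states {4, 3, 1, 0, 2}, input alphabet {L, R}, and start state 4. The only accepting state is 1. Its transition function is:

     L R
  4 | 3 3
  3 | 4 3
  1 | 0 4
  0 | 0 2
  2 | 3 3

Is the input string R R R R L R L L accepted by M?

start at 4
read 'R': 4 → 3
read 'R': 3 → 3
read 'R': 3 → 3
read 'R': 3 → 3
read 'L': 3 → 4
read 'R': 4 → 3
read 'L': 3 → 4
read 'L': 4 → 3
End state 3 is not accepting.

No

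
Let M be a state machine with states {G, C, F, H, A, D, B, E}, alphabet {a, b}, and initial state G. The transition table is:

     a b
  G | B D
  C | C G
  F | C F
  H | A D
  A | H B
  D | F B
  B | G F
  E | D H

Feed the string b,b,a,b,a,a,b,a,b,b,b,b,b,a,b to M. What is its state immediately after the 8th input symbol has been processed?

B

Trace: G -b-> D -b-> B -a-> G -b-> D -a-> F -a-> C -b-> G -a-> B
After 8 symbols: B.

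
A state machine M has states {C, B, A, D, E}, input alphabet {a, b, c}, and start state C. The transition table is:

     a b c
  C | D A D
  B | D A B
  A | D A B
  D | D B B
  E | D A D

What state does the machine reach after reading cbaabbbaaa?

C → D → B → D → D → B → A → A → D → D → D

D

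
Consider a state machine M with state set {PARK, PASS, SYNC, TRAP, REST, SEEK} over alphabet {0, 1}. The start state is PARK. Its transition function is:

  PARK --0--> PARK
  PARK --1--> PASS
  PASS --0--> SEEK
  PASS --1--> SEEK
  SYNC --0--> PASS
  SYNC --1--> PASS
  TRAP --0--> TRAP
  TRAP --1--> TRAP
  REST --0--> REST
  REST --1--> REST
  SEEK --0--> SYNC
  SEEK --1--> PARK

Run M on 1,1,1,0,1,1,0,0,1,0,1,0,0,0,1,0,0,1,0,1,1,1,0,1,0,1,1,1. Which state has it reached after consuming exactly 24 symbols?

start at PARK
read '1': PARK → PASS
read '1': PASS → SEEK
read '1': SEEK → PARK
read '0': PARK → PARK
read '1': PARK → PASS
read '1': PASS → SEEK
read '0': SEEK → SYNC
read '0': SYNC → PASS
read '1': PASS → SEEK
read '0': SEEK → SYNC
read '1': SYNC → PASS
read '0': PASS → SEEK
read '0': SEEK → SYNC
read '0': SYNC → PASS
read '1': PASS → SEEK
read '0': SEEK → SYNC
read '0': SYNC → PASS
read '1': PASS → SEEK
read '0': SEEK → SYNC
read '1': SYNC → PASS
read '1': PASS → SEEK
read '1': SEEK → PARK
read '0': PARK → PARK
read '1': PARK → PASS
After 24 symbols: PASS.

PASS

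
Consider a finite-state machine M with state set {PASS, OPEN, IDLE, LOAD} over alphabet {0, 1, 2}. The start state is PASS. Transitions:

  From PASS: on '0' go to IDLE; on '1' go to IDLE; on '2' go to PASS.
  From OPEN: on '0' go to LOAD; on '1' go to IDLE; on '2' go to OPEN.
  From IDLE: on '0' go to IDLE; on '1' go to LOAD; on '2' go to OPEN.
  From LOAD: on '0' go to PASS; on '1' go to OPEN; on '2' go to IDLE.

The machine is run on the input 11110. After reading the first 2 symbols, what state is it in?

Trace: PASS -1-> IDLE -1-> LOAD
After 2 symbols: LOAD.

LOAD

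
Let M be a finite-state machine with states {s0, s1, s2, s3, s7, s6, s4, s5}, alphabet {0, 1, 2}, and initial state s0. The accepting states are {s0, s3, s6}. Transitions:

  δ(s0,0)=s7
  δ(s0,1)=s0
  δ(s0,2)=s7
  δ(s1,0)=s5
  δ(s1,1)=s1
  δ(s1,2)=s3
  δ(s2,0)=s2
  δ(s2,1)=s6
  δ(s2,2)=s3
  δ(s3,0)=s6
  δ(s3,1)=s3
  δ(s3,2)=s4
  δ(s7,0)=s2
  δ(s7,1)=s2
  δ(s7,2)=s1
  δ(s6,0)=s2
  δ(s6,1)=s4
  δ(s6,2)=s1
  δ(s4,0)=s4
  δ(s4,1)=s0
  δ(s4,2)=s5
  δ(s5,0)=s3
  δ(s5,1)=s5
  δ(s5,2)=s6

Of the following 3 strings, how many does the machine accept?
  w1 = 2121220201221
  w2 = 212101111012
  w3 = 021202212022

w1: Trace: s0 -2-> s7 -1-> s2 -2-> s3 -1-> s3 -2-> s4 -2-> s5 -0-> s3 -2-> s4 -0-> s4 -1-> s0 -2-> s7 -2-> s1 -1-> s1  → end s1, rejected
w2: Trace: s0 -2-> s7 -1-> s2 -2-> s3 -1-> s3 -0-> s6 -1-> s4 -1-> s0 -1-> s0 -1-> s0 -0-> s7 -1-> s2 -2-> s3  → end s3, accepted
w3: Trace: s0 -0-> s7 -2-> s1 -1-> s1 -2-> s3 -0-> s6 -2-> s1 -2-> s3 -1-> s3 -2-> s4 -0-> s4 -2-> s5 -2-> s6  → end s6, accepted

2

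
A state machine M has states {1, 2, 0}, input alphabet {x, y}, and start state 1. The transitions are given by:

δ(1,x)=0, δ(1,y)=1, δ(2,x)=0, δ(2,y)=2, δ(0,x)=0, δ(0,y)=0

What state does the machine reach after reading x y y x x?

start at 1
read 'x': 1 → 0
read 'y': 0 → 0
read 'y': 0 → 0
read 'x': 0 → 0
read 'x': 0 → 0

0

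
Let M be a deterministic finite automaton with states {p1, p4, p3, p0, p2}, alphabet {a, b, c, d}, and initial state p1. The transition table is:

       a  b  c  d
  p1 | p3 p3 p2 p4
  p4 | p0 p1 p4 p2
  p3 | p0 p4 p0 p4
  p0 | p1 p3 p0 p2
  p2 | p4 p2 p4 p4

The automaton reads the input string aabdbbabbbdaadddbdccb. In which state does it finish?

p1

start at p1
read 'a': p1 → p3
read 'a': p3 → p0
read 'b': p0 → p3
read 'd': p3 → p4
read 'b': p4 → p1
read 'b': p1 → p3
read 'a': p3 → p0
read 'b': p0 → p3
read 'b': p3 → p4
read 'b': p4 → p1
read 'd': p1 → p4
read 'a': p4 → p0
read 'a': p0 → p1
read 'd': p1 → p4
read 'd': p4 → p2
read 'd': p2 → p4
read 'b': p4 → p1
read 'd': p1 → p4
read 'c': p4 → p4
read 'c': p4 → p4
read 'b': p4 → p1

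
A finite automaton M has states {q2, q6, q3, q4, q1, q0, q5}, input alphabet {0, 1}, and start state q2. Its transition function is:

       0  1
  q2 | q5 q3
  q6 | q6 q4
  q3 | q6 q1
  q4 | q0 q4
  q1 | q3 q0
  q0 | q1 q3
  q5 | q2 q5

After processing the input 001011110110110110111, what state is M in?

start at q2
read '0': q2 → q5
read '0': q5 → q2
read '1': q2 → q3
read '0': q3 → q6
read '1': q6 → q4
read '1': q4 → q4
read '1': q4 → q4
read '1': q4 → q4
read '0': q4 → q0
read '1': q0 → q3
read '1': q3 → q1
read '0': q1 → q3
read '1': q3 → q1
read '1': q1 → q0
read '0': q0 → q1
read '1': q1 → q0
read '1': q0 → q3
read '0': q3 → q6
read '1': q6 → q4
read '1': q4 → q4
read '1': q4 → q4

q4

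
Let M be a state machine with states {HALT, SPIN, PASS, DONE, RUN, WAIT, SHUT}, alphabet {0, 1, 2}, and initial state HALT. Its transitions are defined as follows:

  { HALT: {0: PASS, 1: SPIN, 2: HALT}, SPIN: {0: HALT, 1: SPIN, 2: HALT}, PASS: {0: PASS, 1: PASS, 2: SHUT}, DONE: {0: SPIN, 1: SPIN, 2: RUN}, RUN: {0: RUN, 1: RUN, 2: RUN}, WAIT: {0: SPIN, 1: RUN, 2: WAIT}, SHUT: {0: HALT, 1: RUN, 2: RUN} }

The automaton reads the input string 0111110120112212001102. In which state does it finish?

SHUT

start at HALT
read '0': HALT → PASS
read '1': PASS → PASS
read '1': PASS → PASS
read '1': PASS → PASS
read '1': PASS → PASS
read '1': PASS → PASS
read '0': PASS → PASS
read '1': PASS → PASS
read '2': PASS → SHUT
read '0': SHUT → HALT
read '1': HALT → SPIN
read '1': SPIN → SPIN
read '2': SPIN → HALT
read '2': HALT → HALT
read '1': HALT → SPIN
read '2': SPIN → HALT
read '0': HALT → PASS
read '0': PASS → PASS
read '1': PASS → PASS
read '1': PASS → PASS
read '0': PASS → PASS
read '2': PASS → SHUT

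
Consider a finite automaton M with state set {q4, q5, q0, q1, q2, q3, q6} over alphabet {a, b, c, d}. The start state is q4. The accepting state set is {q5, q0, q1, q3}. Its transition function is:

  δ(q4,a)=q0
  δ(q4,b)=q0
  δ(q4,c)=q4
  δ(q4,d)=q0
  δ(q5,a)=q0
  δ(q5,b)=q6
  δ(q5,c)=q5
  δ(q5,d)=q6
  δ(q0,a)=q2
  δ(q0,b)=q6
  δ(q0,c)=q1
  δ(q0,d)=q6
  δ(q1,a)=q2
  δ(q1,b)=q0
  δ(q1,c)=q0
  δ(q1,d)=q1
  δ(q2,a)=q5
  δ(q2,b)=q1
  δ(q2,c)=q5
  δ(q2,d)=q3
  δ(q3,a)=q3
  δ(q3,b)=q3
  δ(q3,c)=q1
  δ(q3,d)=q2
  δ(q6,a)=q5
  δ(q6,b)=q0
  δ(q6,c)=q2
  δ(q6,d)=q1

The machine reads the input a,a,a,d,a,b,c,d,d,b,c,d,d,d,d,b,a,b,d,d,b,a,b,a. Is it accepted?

Trace: q4 -a-> q0 -a-> q2 -a-> q5 -d-> q6 -a-> q5 -b-> q6 -c-> q2 -d-> q3 -d-> q2 -b-> q1 -c-> q0 -d-> q6 -d-> q1 -d-> q1 -d-> q1 -b-> q0 -a-> q2 -b-> q1 -d-> q1 -d-> q1 -b-> q0 -a-> q2 -b-> q1 -a-> q2
End state q2 is not accepting.

No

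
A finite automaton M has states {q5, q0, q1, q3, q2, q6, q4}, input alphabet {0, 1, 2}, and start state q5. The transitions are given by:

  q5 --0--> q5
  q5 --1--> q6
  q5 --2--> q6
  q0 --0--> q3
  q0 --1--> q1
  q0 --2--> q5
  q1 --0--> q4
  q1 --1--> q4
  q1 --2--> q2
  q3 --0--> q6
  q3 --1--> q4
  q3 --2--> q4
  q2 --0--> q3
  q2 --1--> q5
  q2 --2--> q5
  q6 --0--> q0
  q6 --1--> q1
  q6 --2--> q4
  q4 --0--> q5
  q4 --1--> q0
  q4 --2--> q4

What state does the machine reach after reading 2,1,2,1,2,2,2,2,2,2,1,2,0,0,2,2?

q4

q5 → q6 → q1 → q2 → q5 → q6 → q4 → q4 → q4 → q4 → q4 → q0 → q5 → q5 → q5 → q6 → q4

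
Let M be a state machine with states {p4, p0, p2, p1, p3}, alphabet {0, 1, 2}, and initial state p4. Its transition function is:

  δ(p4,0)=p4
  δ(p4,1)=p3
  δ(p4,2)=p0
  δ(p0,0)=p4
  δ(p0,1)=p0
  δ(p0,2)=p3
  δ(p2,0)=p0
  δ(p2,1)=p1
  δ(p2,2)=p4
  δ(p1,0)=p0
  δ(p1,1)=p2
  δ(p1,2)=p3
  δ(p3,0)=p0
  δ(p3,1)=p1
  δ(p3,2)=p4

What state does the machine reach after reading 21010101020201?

p0

start at p4
read '2': p4 → p0
read '1': p0 → p0
read '0': p0 → p4
read '1': p4 → p3
read '0': p3 → p0
read '1': p0 → p0
read '0': p0 → p4
read '1': p4 → p3
read '0': p3 → p0
read '2': p0 → p3
read '0': p3 → p0
read '2': p0 → p3
read '0': p3 → p0
read '1': p0 → p0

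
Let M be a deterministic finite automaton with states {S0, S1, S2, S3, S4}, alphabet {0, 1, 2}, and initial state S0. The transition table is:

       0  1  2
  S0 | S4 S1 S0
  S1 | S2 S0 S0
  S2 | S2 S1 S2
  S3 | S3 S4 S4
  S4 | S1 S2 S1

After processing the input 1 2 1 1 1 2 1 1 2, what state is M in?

S0

S0 → S1 → S0 → S1 → S0 → S1 → S0 → S1 → S0 → S0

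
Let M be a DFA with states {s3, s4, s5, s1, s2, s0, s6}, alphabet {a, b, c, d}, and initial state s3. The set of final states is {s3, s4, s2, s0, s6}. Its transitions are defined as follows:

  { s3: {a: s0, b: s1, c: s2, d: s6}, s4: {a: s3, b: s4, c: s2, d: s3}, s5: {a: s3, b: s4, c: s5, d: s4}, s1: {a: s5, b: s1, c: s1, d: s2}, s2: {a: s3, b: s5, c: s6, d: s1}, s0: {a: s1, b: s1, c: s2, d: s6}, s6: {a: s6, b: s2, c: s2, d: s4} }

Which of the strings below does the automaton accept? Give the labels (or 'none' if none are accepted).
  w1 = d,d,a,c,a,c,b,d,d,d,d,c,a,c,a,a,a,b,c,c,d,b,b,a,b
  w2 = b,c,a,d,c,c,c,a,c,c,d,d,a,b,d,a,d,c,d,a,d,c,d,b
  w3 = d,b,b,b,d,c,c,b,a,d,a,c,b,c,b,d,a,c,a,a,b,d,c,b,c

w3

w1: Trace: s3 -d-> s6 -d-> s4 -a-> s3 -c-> s2 -a-> s3 -c-> s2 -b-> s5 -d-> s4 -d-> s3 -d-> s6 -d-> s4 -c-> s2 -a-> s3 -c-> s2 -a-> s3 -a-> s0 -a-> s1 -b-> s1 -c-> s1 -c-> s1 -d-> s2 -b-> s5 -b-> s4 -a-> s3 -b-> s1  → end s1, rejected
w2: Trace: s3 -b-> s1 -c-> s1 -a-> s5 -d-> s4 -c-> s2 -c-> s6 -c-> s2 -a-> s3 -c-> s2 -c-> s6 -d-> s4 -d-> s3 -a-> s0 -b-> s1 -d-> s2 -a-> s3 -d-> s6 -c-> s2 -d-> s1 -a-> s5 -d-> s4 -c-> s2 -d-> s1 -b-> s1  → end s1, rejected
w3: Trace: s3 -d-> s6 -b-> s2 -b-> s5 -b-> s4 -d-> s3 -c-> s2 -c-> s6 -b-> s2 -a-> s3 -d-> s6 -a-> s6 -c-> s2 -b-> s5 -c-> s5 -b-> s4 -d-> s3 -a-> s0 -c-> s2 -a-> s3 -a-> s0 -b-> s1 -d-> s2 -c-> s6 -b-> s2 -c-> s6  → end s6, accepted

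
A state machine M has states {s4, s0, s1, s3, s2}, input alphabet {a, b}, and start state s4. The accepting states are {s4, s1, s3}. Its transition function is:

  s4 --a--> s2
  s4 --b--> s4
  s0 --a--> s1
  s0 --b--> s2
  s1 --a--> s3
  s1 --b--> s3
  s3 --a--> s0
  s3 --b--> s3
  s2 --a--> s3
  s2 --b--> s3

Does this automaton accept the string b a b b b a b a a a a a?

Trace: s4 -b-> s4 -a-> s2 -b-> s3 -b-> s3 -b-> s3 -a-> s0 -b-> s2 -a-> s3 -a-> s0 -a-> s1 -a-> s3 -a-> s0
End state s0 is not accepting.

No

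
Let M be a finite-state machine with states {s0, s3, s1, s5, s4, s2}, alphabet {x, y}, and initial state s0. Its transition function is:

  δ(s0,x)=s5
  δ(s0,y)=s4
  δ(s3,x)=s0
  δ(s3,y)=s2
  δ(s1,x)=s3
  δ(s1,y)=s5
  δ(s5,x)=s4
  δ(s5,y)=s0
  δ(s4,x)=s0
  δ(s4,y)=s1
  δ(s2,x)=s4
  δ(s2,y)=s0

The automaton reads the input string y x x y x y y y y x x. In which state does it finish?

s0 → s4 → s0 → s5 → s0 → s5 → s0 → s4 → s1 → s5 → s4 → s0

s0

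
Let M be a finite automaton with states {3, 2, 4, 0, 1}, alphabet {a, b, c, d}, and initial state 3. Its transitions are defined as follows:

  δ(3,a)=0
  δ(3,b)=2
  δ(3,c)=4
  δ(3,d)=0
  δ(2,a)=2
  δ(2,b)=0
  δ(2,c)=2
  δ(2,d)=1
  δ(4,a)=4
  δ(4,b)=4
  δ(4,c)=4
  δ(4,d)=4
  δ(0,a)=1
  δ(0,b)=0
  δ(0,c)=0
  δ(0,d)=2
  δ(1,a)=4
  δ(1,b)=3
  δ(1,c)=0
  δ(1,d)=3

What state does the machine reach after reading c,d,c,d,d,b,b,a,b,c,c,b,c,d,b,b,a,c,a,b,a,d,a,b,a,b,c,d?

Trace: 3 -c-> 4 -d-> 4 -c-> 4 -d-> 4 -d-> 4 -b-> 4 -b-> 4 -a-> 4 -b-> 4 -c-> 4 -c-> 4 -b-> 4 -c-> 4 -d-> 4 -b-> 4 -b-> 4 -a-> 4 -c-> 4 -a-> 4 -b-> 4 -a-> 4 -d-> 4 -a-> 4 -b-> 4 -a-> 4 -b-> 4 -c-> 4 -d-> 4

4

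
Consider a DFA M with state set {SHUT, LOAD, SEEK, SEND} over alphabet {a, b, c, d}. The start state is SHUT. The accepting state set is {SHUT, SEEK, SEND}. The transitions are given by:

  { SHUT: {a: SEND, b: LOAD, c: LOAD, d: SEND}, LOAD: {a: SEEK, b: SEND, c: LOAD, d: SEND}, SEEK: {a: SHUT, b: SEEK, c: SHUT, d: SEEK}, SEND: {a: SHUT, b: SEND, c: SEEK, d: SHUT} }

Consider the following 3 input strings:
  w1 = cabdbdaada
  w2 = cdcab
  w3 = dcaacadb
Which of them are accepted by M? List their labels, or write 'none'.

w1, w3

w1:
  start at SHUT
  read 'c': SHUT → LOAD
  read 'a': LOAD → SEEK
  read 'b': SEEK → SEEK
  read 'd': SEEK → SEEK
  read 'b': SEEK → SEEK
  read 'd': SEEK → SEEK
  read 'a': SEEK → SHUT
  read 'a': SHUT → SEND
  read 'd': SEND → SHUT
  read 'a': SHUT → SEND
  end SEND, accepted
w2:
  start at SHUT
  read 'c': SHUT → LOAD
  read 'd': LOAD → SEND
  read 'c': SEND → SEEK
  read 'a': SEEK → SHUT
  read 'b': SHUT → LOAD
  end LOAD, rejected
w3:
  start at SHUT
  read 'd': SHUT → SEND
  read 'c': SEND → SEEK
  read 'a': SEEK → SHUT
  read 'a': SHUT → SEND
  read 'c': SEND → SEEK
  read 'a': SEEK → SHUT
  read 'd': SHUT → SEND
  read 'b': SEND → SEND
  end SEND, accepted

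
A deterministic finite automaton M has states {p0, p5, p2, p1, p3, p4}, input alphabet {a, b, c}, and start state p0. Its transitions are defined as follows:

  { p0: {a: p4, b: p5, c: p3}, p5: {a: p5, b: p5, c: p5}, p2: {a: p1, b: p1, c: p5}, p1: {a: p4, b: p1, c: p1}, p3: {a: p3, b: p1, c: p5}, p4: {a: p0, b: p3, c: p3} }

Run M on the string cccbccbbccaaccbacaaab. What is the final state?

p5

p0 → p3 → p5 → p5 → p5 → p5 → p5 → p5 → p5 → p5 → p5 → p5 → p5 → p5 → p5 → p5 → p5 → p5 → p5 → p5 → p5 → p5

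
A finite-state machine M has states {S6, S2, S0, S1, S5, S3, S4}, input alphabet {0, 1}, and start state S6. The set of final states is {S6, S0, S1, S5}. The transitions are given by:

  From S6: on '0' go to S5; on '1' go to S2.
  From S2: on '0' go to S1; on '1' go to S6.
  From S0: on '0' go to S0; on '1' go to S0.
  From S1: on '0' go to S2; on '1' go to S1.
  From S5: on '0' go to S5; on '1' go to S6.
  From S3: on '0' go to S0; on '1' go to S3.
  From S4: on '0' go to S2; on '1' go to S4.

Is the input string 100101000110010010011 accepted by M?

No

S6 → S2 → S1 → S2 → S6 → S5 → S6 → S5 → S5 → S5 → S6 → S2 → S1 → S2 → S6 → S5 → S5 → S6 → S5 → S5 → S6 → S2
End state S2 is not accepting.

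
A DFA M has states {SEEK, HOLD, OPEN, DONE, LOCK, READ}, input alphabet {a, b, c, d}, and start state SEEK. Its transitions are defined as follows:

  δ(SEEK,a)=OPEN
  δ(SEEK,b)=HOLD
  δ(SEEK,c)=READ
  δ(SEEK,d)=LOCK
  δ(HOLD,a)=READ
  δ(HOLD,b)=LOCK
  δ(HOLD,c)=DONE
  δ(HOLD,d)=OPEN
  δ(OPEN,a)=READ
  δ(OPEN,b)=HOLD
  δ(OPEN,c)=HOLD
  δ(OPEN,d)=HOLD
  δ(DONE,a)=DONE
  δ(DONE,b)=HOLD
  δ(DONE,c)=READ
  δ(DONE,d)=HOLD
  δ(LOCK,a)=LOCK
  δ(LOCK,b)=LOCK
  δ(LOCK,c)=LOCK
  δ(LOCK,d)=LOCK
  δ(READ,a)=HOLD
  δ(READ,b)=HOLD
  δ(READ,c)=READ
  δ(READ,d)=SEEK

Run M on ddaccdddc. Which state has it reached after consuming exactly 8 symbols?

start at SEEK
read 'd': SEEK → LOCK
read 'd': LOCK → LOCK
read 'a': LOCK → LOCK
read 'c': LOCK → LOCK
read 'c': LOCK → LOCK
read 'd': LOCK → LOCK
read 'd': LOCK → LOCK
read 'd': LOCK → LOCK
After 8 symbols: LOCK.

LOCK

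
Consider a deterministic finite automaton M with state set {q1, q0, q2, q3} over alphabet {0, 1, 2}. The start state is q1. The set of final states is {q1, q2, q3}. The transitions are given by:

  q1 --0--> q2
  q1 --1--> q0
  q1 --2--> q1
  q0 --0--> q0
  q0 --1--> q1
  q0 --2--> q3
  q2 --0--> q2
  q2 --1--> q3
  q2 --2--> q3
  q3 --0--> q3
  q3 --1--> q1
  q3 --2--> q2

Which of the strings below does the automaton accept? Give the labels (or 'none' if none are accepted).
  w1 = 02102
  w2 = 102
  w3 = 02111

w1, w2, w3

w1:
  start at q1
  read '0': q1 → q2
  read '2': q2 → q3
  read '1': q3 → q1
  read '0': q1 → q2
  read '2': q2 → q3
  end q3, accepted
w2:
  start at q1
  read '1': q1 → q0
  read '0': q0 → q0
  read '2': q0 → q3
  end q3, accepted
w3:
  start at q1
  read '0': q1 → q2
  read '2': q2 → q3
  read '1': q3 → q1
  read '1': q1 → q0
  read '1': q0 → q1
  end q1, accepted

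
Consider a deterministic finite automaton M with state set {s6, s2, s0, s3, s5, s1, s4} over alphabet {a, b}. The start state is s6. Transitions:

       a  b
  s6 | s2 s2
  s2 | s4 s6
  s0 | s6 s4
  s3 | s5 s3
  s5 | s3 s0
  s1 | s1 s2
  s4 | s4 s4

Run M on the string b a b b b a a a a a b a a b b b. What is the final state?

s4

Trace: s6 -b-> s2 -a-> s4 -b-> s4 -b-> s4 -b-> s4 -a-> s4 -a-> s4 -a-> s4 -a-> s4 -a-> s4 -b-> s4 -a-> s4 -a-> s4 -b-> s4 -b-> s4 -b-> s4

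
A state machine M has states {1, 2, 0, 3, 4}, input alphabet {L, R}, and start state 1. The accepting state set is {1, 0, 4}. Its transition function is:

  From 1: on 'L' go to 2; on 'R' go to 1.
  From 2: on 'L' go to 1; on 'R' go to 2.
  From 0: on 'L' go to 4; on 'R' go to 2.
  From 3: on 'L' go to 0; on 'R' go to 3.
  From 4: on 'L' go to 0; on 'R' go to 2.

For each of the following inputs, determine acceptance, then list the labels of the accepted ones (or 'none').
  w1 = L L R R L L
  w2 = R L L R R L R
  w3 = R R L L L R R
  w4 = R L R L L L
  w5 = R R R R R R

w1:
  start at 1
  read 'L': 1 → 2
  read 'L': 2 → 1
  read 'R': 1 → 1
  read 'R': 1 → 1
  read 'L': 1 → 2
  read 'L': 2 → 1
  end 1, accepted
w2:
  start at 1
  read 'R': 1 → 1
  read 'L': 1 → 2
  read 'L': 2 → 1
  read 'R': 1 → 1
  read 'R': 1 → 1
  read 'L': 1 → 2
  read 'R': 2 → 2
  end 2, rejected
w3:
  start at 1
  read 'R': 1 → 1
  read 'R': 1 → 1
  read 'L': 1 → 2
  read 'L': 2 → 1
  read 'L': 1 → 2
  read 'R': 2 → 2
  read 'R': 2 → 2
  end 2, rejected
w4:
  start at 1
  read 'R': 1 → 1
  read 'L': 1 → 2
  read 'R': 2 → 2
  read 'L': 2 → 1
  read 'L': 1 → 2
  read 'L': 2 → 1
  end 1, accepted
w5:
  start at 1
  read 'R': 1 → 1
  read 'R': 1 → 1
  read 'R': 1 → 1
  read 'R': 1 → 1
  read 'R': 1 → 1
  read 'R': 1 → 1
  end 1, accepted

w1, w4, w5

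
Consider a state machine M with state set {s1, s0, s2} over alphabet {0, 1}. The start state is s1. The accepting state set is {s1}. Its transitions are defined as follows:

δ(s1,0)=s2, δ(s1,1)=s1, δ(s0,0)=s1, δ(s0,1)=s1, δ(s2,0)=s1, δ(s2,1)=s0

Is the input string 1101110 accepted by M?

No

start at s1
read '1': s1 → s1
read '1': s1 → s1
read '0': s1 → s2
read '1': s2 → s0
read '1': s0 → s1
read '1': s1 → s1
read '0': s1 → s2
End state s2 is not accepting.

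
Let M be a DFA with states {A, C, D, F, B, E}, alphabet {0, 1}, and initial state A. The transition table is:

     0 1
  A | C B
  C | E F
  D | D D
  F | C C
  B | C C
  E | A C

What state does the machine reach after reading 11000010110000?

C

A → B → C → E → A → C → E → C → E → C → F → C → E → A → C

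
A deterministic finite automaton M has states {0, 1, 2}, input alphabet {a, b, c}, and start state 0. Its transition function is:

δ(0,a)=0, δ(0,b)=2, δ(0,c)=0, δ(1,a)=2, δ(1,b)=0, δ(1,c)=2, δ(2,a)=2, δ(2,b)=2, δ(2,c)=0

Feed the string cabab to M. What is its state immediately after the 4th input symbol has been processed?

2

Trace: 0 -c-> 0 -a-> 0 -b-> 2 -a-> 2
After 4 symbols: 2.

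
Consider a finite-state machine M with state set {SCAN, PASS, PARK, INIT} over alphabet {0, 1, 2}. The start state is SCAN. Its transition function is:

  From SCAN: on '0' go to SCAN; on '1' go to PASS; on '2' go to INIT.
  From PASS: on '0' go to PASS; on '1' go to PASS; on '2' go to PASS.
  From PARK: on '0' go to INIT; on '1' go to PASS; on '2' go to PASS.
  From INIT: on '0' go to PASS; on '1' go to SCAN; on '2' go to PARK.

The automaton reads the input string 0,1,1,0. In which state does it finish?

SCAN → SCAN → PASS → PASS → PASS

PASS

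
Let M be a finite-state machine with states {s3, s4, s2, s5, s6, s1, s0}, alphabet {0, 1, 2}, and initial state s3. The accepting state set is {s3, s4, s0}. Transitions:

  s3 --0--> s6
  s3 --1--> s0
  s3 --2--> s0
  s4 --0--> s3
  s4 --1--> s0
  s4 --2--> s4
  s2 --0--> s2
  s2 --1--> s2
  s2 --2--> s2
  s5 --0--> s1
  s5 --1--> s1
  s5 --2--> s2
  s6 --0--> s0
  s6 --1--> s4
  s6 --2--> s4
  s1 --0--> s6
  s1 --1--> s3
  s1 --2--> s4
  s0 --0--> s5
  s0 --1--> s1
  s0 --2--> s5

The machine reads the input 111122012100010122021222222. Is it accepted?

No

s3 → s0 → s1 → s3 → s0 → s5 → s2 → s2 → s2 → s2 → s2 → s2 → s2 → s2 → s2 → s2 → s2 → s2 → s2 → s2 → s2 → s2 → s2 → s2 → s2 → s2 → s2 → s2
End state s2 is not accepting.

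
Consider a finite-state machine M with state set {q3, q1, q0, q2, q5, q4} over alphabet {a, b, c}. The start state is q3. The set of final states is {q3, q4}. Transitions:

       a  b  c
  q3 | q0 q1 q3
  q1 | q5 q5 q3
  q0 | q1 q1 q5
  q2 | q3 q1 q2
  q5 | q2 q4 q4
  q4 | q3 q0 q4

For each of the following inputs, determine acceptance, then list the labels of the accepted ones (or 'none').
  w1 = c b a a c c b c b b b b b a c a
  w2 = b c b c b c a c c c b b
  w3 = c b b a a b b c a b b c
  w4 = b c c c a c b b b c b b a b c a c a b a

w1: q3 → q3 → q1 → q5 → q2 → q2 → q2 → q1 → q3 → q1 → q5 → q4 → q0 → q1 → q5 → q4 → q3  → end q3, accepted
w2: q3 → q1 → q3 → q1 → q3 → q1 → q3 → q0 → q5 → q4 → q4 → q0 → q1  → end q1, rejected
w3: q3 → q3 → q1 → q5 → q2 → q3 → q1 → q5 → q4 → q3 → q1 → q5 → q4  → end q4, accepted
w4: q3 → q1 → q3 → q3 → q3 → q0 → q5 → q4 → q0 → q1 → q3 → q1 → q5 → q2 → q1 → q3 → q0 → q5 → q2 → q1 → q5  → end q5, rejected

w1, w3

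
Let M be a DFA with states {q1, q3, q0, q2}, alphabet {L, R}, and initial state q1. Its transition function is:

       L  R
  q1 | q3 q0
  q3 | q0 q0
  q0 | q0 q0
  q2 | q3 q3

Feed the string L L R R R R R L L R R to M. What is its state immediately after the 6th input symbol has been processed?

Trace: q1 -L-> q3 -L-> q0 -R-> q0 -R-> q0 -R-> q0 -R-> q0
After 6 symbols: q0.

q0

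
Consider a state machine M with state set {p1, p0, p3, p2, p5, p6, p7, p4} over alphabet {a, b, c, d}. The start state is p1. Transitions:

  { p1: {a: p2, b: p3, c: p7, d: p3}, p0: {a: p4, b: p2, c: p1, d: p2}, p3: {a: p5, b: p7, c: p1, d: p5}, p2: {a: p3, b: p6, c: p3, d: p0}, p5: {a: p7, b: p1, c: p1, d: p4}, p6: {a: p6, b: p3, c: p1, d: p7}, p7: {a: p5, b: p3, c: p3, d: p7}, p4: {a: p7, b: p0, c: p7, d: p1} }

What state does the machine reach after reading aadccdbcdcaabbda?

start at p1
read 'a': p1 → p2
read 'a': p2 → p3
read 'd': p3 → p5
read 'c': p5 → p1
read 'c': p1 → p7
read 'd': p7 → p7
read 'b': p7 → p3
read 'c': p3 → p1
read 'd': p1 → p3
read 'c': p3 → p1
read 'a': p1 → p2
read 'a': p2 → p3
read 'b': p3 → p7
read 'b': p7 → p3
read 'd': p3 → p5
read 'a': p5 → p7

p7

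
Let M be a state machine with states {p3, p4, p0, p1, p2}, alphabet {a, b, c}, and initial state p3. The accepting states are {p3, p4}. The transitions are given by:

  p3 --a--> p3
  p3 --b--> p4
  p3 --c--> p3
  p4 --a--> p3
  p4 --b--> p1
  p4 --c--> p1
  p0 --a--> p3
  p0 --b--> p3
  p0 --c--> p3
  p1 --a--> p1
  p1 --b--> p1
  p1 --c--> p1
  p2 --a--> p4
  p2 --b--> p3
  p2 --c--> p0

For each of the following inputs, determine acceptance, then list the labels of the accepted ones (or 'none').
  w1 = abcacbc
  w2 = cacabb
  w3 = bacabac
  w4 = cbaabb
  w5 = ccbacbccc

w3

w1:
  start at p3
  read 'a': p3 → p3
  read 'b': p3 → p4
  read 'c': p4 → p1
  read 'a': p1 → p1
  read 'c': p1 → p1
  read 'b': p1 → p1
  read 'c': p1 → p1
  end p1, rejected
w2:
  start at p3
  read 'c': p3 → p3
  read 'a': p3 → p3
  read 'c': p3 → p3
  read 'a': p3 → p3
  read 'b': p3 → p4
  read 'b': p4 → p1
  end p1, rejected
w3:
  start at p3
  read 'b': p3 → p4
  read 'a': p4 → p3
  read 'c': p3 → p3
  read 'a': p3 → p3
  read 'b': p3 → p4
  read 'a': p4 → p3
  read 'c': p3 → p3
  end p3, accepted
w4:
  start at p3
  read 'c': p3 → p3
  read 'b': p3 → p4
  read 'a': p4 → p3
  read 'a': p3 → p3
  read 'b': p3 → p4
  read 'b': p4 → p1
  end p1, rejected
w5:
  start at p3
  read 'c': p3 → p3
  read 'c': p3 → p3
  read 'b': p3 → p4
  read 'a': p4 → p3
  read 'c': p3 → p3
  read 'b': p3 → p4
  read 'c': p4 → p1
  read 'c': p1 → p1
  read 'c': p1 → p1
  end p1, rejected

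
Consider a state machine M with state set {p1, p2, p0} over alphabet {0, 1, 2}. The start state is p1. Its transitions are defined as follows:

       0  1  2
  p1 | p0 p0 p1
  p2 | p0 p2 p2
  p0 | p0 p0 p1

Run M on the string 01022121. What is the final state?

Trace: p1 -0-> p0 -1-> p0 -0-> p0 -2-> p1 -2-> p1 -1-> p0 -2-> p1 -1-> p0

p0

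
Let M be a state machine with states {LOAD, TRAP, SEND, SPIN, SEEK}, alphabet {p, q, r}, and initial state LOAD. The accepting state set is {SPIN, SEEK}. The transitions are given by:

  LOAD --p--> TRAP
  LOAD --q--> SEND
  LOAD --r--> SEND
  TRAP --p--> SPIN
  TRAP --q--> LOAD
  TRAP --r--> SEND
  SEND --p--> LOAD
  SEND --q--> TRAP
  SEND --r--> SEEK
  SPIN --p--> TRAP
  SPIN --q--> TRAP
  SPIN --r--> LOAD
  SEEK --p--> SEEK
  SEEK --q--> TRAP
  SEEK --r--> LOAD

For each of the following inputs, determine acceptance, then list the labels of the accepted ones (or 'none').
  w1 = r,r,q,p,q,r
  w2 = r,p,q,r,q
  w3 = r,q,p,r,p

none

w1:
  start at LOAD
  read 'r': LOAD → SEND
  read 'r': SEND → SEEK
  read 'q': SEEK → TRAP
  read 'p': TRAP → SPIN
  read 'q': SPIN → TRAP
  read 'r': TRAP → SEND
  end SEND, rejected
w2:
  start at LOAD
  read 'r': LOAD → SEND
  read 'p': SEND → LOAD
  read 'q': LOAD → SEND
  read 'r': SEND → SEEK
  read 'q': SEEK → TRAP
  end TRAP, rejected
w3:
  start at LOAD
  read 'r': LOAD → SEND
  read 'q': SEND → TRAP
  read 'p': TRAP → SPIN
  read 'r': SPIN → LOAD
  read 'p': LOAD → TRAP
  end TRAP, rejected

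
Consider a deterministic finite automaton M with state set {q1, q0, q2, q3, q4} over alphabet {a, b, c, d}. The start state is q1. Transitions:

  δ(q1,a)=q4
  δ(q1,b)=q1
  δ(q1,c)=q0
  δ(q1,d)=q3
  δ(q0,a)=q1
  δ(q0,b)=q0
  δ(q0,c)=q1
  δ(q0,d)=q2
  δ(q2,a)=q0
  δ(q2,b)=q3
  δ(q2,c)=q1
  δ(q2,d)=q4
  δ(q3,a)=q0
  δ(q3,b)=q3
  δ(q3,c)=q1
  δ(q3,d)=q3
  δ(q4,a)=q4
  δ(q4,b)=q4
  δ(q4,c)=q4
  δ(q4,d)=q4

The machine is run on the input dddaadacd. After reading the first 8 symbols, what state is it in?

start at q1
read 'd': q1 → q3
read 'd': q3 → q3
read 'd': q3 → q3
read 'a': q3 → q0
read 'a': q0 → q1
read 'd': q1 → q3
read 'a': q3 → q0
read 'c': q0 → q1
After 8 symbols: q1.

q1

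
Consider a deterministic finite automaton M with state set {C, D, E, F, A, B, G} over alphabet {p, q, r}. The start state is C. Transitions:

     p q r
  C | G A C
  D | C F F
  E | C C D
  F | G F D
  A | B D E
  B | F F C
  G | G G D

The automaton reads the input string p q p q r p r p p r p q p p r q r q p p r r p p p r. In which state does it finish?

C → G → G → G → G → D → C → C → G → G → D → C → A → B → F → D → F → D → F → G → G → D → F → G → G → G → D

D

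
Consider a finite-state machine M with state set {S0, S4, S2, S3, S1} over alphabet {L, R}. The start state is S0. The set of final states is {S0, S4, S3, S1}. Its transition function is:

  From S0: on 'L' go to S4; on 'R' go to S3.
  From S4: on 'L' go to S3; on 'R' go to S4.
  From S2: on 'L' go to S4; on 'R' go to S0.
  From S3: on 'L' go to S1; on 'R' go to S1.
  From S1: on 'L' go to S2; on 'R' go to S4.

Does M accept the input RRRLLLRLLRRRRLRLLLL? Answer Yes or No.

Yes

S0 → S3 → S1 → S4 → S3 → S1 → S2 → S0 → S4 → S3 → S1 → S4 → S4 → S4 → S3 → S1 → S2 → S4 → S3 → S1
End state S1 is accepting.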